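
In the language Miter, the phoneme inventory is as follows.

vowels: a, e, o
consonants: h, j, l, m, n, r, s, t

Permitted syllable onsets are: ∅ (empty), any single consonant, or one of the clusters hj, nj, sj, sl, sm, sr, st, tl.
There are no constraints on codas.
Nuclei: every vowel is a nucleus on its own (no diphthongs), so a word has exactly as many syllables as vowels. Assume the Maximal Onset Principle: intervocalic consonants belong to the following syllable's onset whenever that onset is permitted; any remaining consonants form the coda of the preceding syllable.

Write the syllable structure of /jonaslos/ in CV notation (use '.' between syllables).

CV.CV.CCVC

Nuclei (vowels): o, a, o → 3 syllables.
σ1/σ2 boundary: just /n/ — single C goes to the following onset.
σ2/σ3 boundary: /sl/ — entire cluster is a permitted onset → onset /sl/, coda ∅.
Result: jo.na.slos.
Mapping each syllable to C/V: /jo/ → CV, /na/ → CV, /slos/ → CCVC.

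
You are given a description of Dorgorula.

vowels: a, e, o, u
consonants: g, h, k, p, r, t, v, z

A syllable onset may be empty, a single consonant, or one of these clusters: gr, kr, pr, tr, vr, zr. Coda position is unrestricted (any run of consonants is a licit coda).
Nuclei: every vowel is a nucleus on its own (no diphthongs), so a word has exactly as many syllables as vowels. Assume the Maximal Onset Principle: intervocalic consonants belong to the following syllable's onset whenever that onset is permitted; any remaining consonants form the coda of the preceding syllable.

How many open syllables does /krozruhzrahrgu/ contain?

2

Nuclei (vowels): o, u, a, u → 4 syllables.
/o…u/ gap (V1→V2): cluster /zr/ — /zr/ is itself a permitted onset, so the whole cluster goes right; preceding coda = ∅.
/u…a/ gap (V2→V3): /hzr/ — longest licit onset from the right is /zr/, leaving /h/ as coda.
/a…u/ gap (V3→V4): /hrg/ — longest licit onset from the right is /g/, leaving /hr/ as coda.
Putting it together: kro.zruh.zrahr.gu.
Classifying each syllable: /kro/ (open), /zruh/ (closed), /zrahr/ (closed), /gu/ (open).
Open syllables: 2.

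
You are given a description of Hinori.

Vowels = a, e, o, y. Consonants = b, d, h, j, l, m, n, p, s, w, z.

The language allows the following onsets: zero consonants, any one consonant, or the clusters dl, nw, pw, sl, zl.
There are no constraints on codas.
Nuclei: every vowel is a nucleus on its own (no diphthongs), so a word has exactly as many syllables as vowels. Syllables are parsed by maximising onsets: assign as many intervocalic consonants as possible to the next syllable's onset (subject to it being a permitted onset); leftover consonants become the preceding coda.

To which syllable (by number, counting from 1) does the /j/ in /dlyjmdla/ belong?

1

Nuclei (vowels): y, a → 2 syllables.
/y…a/ gap (V1→V2): /jmdl/ splits as /jm/ + /dl/ (/dl/ is the longest suffix that is a licit onset).
So the parse is dlyjm.dla.
The /j/ is in the coda of syllable 1 (/dlyjm/).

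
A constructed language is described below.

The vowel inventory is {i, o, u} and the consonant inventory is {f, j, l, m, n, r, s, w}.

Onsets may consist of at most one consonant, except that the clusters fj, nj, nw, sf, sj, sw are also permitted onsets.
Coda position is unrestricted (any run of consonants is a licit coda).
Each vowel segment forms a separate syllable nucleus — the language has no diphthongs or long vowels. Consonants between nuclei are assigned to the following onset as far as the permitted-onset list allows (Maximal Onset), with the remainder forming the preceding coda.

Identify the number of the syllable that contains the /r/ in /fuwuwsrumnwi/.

Nuclei (vowels): u, u, u, i → 4 syllables.
σ1/σ2 boundary: /w/ → onset of the next syllable (single consonants are always licit onsets).
σ2/σ3 boundary: /wsr/ — longest licit onset from the right is /r/, leaving /ws/ as coda.
σ3/σ4 boundary: /mnw/ splits as /m/ + /nw/ (/nw/ is the longest suffix that is a licit onset).
Putting it together: fu.wuws.rum.nwi.
The /r/ is in the onset of syllable 3 (/rum/).

3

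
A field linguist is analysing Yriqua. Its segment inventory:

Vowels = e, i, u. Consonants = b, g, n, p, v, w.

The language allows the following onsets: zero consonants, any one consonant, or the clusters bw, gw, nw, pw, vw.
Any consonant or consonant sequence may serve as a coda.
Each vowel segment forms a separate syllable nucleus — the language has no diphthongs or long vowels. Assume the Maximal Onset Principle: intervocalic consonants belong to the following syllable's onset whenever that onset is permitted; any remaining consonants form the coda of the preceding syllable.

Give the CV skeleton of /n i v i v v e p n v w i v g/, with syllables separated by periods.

Vowels present: i, i, e, i; each is a nucleus, giving 4 syllables.
/i…i/ gap (V1→V2): /v/ → onset of the next syllable (single consonants are always licit onsets).
/i…e/ gap (V2→V3): /vv/ — longest licit onset from the right is /v/, leaving /v/ as coda.
/e…i/ gap (V3→V4): cluster /pnvw/ — the longest permitted-onset suffix is /vw/; onset = /vw/, preceding coda = /pn/.
So the parse is ni.viv.vepn.vwivg.
Mapping each syllable to C/V: /ni/ → CV, /viv/ → CVC, /vepn/ → CVCC, /vwivg/ → CCVCC.

CV.CVC.CVCC.CCVCC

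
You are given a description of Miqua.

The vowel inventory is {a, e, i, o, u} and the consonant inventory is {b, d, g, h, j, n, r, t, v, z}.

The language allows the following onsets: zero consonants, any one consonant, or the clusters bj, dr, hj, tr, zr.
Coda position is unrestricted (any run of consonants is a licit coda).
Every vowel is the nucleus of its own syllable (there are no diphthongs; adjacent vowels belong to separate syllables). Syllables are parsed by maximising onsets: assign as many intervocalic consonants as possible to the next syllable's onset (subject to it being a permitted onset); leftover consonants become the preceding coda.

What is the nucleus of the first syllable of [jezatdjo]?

e

Vowels present: e, a, o; each is a nucleus, giving 3 syllables.
The first nucleus (vowel 1 from the left) is /e/.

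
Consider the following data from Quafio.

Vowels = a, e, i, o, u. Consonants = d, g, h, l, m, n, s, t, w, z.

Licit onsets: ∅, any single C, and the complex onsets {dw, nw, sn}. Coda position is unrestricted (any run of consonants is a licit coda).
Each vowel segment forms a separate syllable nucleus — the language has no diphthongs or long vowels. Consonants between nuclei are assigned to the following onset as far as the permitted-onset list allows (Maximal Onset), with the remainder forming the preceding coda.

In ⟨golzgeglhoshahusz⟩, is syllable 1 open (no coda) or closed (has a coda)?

Vowels present: o, e, o, a, u; each is a nucleus, giving 5 syllables.
/o…e/ gap (V1→V2): /lzg/ — longest licit onset from the right is /g/, leaving /lz/ as coda.
/e…o/ gap (V2→V3): cluster /glh/ — the longest permitted-onset suffix is /h/; onset = /h/, preceding coda = /gl/.
/o…a/ gap (V3→V4): cluster /sh/ — the longest permitted-onset suffix is /h/; onset = /h/, preceding coda = /s/.
/a…u/ gap (V4→V5): just /h/ — single C goes to the following onset.
Putting it together: golz.gegl.hos.ha.husz.
Syllable 1 is /golz/ with coda /lz/, so it is closed.

closed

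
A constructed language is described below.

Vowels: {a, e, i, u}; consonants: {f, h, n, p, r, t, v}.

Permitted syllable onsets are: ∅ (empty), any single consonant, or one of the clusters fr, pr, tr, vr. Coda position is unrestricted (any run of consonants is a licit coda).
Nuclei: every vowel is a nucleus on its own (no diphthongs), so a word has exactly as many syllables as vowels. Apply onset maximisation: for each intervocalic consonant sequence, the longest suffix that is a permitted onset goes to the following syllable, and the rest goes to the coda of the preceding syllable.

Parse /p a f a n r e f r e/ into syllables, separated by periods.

pa.fan.re.fre

The vowels are a, a, e, e — 4 nuclei, so 4 syllables.
Between /a/ (V1) and /a/ (V2): just /f/ — single C goes to the following onset.
Between /a/ (V2) and /e/ (V3): /nr/; trying suffixes from longest down, /r/ is the first permitted one, so coda /n/ | onset /r/.
Between /e/ (V3) and /e/ (V4): /fr/ — entire cluster is a permitted onset → onset /fr/, coda ∅.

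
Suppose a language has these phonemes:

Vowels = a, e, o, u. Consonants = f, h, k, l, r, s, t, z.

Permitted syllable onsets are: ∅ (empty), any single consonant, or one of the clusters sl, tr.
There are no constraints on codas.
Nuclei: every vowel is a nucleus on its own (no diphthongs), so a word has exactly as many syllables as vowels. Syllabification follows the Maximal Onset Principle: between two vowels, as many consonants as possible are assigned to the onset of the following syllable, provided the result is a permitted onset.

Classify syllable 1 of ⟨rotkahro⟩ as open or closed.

Nuclei (vowels): o, a, o → 3 syllables.
/o…a/ gap (V1→V2): cluster /tk/ — the longest permitted-onset suffix is /k/; onset = /k/, preceding coda = /t/.
/a…o/ gap (V2→V3): /hr/ splits as /h/ + /r/ (/r/ is the longest suffix that is a licit onset).
Result: rot.kah.ro.
Syllable 1 is /rot/ with coda /t/, so it is closed.

closed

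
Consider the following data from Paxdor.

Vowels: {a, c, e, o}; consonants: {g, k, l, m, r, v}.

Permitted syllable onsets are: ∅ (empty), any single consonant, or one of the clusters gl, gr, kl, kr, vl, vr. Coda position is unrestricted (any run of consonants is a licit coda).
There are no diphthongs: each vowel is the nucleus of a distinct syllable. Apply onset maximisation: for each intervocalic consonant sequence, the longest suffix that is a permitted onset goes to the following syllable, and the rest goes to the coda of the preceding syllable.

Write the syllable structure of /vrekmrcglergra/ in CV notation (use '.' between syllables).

CCVCC.CV.CCVC.CCV

Nuclei (vowels): e, c, e, a → 4 syllables.
/e…c/ gap (V1→V2): /kmr/ splits as /km/ + /r/ (/r/ is the longest suffix that is a licit onset).
/c…e/ gap (V2→V3): /gl/ — entire cluster is a permitted onset → onset /gl/, coda ∅.
/e…a/ gap (V3→V4): /rgr/; trying suffixes from longest down, /gr/ is the first permitted one, so coda /r/ | onset /gr/.
Result: vrekm.rc.gler.gra.
Mapping each syllable to C/V: /vrekm/ → CCVCC, /rc/ → CV, /gler/ → CCVC, /gra/ → CCV.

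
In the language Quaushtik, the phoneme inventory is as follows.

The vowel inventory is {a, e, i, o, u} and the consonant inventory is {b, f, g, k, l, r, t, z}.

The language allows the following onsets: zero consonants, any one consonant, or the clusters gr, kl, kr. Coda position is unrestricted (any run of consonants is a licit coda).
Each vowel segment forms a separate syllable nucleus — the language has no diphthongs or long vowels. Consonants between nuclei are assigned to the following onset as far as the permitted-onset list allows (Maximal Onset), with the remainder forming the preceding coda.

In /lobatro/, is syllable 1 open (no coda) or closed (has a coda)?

open

Vowels present: o, a, o; each is a nucleus, giving 3 syllables.
V1 /o/ – V2 /a/: just /b/ — single C goes to the following onset.
V2 /a/ – V3 /o/: /tr/ — longest licit onset from the right is /r/, leaving /t/ as coda.
Result: lo.bat.ro.
Syllable 1 is /lo/; it ends in its nucleus with no coda, so it is open.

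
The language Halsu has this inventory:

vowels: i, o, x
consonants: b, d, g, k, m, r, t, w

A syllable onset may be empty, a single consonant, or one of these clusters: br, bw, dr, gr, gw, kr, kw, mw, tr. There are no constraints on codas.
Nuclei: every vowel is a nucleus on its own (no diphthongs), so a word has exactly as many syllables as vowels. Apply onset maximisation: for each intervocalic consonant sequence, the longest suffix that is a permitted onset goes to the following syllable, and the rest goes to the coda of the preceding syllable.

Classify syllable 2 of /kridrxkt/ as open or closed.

closed

The vowels are i, x — 2 nuclei, so 2 syllables.
Between /i/ (V1) and /x/ (V2): /dr/ — entire cluster is a permitted onset → onset /dr/, coda ∅.
So the parse is kri.drxkt.
Syllable 2 is /drxkt/ with coda /kt/, so it is closed.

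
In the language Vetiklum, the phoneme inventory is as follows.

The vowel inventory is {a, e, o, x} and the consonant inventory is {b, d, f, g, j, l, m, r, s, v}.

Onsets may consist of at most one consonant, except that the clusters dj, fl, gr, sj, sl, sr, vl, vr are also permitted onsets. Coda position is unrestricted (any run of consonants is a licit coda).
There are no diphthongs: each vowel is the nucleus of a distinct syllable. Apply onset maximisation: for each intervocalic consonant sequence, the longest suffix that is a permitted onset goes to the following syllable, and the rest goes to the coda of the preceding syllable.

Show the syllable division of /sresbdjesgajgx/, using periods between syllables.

sresb.djes.gaj.gx

Vowels present: e, e, a, x; each is a nucleus, giving 4 syllables.
V1 /e/ – V2 /e/: cluster /sbdj/ — the longest permitted-onset suffix is /dj/; onset = /dj/, preceding coda = /sb/.
V2 /e/ – V3 /a/: /sg/ splits as /s/ + /g/ (/g/ is the longest suffix that is a licit onset).
V3 /a/ – V4 /x/: cluster /jg/ — the longest permitted-onset suffix is /g/; onset = /g/, preceding coda = /j/.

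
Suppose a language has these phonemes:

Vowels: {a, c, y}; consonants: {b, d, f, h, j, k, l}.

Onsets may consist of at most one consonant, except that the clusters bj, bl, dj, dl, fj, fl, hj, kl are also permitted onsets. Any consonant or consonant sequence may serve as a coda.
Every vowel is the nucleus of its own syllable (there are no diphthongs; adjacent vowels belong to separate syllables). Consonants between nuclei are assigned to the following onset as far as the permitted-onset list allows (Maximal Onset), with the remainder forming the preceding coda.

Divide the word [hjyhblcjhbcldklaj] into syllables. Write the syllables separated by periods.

The vowels are y, c, c, a — 4 nuclei, so 4 syllables.
Between /y/ (V1) and /c/ (V2): /hbl/ splits as /h/ + /bl/ (/bl/ is the longest suffix that is a licit onset).
Between /c/ (V2) and /c/ (V3): /jhb/ — longest licit onset from the right is /b/, leaving /jh/ as coda.
Between /c/ (V3) and /a/ (V4): /ldkl/ — longest licit onset from the right is /kl/, leaving /ld/ as coda.

hjyh.blcjh.bcld.klaj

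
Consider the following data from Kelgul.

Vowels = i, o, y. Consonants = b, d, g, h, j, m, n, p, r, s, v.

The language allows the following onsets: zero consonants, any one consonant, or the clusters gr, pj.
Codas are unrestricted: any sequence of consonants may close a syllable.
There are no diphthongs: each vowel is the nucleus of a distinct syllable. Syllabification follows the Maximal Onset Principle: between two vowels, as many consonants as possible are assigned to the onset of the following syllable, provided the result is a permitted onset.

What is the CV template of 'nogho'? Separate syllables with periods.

Vowels present: o, o; each is a nucleus, giving 2 syllables.
Between /o/ (V1) and /o/ (V2): /gh/; trying suffixes from longest down, /h/ is the first permitted one, so coda /g/ | onset /h/.
So the parse is nog.ho.
Mapping each syllable to C/V: /nog/ → CVC, /ho/ → CV.

CVC.CV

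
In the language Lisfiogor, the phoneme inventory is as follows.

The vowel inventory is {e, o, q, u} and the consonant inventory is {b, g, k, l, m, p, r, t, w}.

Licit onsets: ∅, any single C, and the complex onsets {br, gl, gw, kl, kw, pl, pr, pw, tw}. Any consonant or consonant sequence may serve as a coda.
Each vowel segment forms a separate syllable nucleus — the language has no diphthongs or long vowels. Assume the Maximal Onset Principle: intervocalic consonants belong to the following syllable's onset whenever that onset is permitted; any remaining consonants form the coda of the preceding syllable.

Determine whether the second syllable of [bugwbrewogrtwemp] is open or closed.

Vowels present: u, e, o, e; each is a nucleus, giving 4 syllables.
/u…e/ gap (V1→V2): /gwbr/ splits as /gw/ + /br/ (/br/ is the longest suffix that is a licit onset).
/e…o/ gap (V2→V3): just /w/ — single C goes to the following onset.
/o…e/ gap (V3→V4): /grtw/ splits as /gr/ + /tw/ (/tw/ is the longest suffix that is a licit onset).
Result: bugw.bre.wogr.twemp.
Syllable 2 is /bre/; it ends in its nucleus with no coda, so it is open.

open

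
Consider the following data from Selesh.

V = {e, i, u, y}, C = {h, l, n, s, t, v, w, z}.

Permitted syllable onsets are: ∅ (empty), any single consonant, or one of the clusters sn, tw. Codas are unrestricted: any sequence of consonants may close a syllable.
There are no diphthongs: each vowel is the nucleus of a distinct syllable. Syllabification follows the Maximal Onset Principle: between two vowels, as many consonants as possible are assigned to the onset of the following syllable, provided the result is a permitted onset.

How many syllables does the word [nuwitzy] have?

Vowels present: u, i, y; each is a nucleus, giving 3 syllables.

3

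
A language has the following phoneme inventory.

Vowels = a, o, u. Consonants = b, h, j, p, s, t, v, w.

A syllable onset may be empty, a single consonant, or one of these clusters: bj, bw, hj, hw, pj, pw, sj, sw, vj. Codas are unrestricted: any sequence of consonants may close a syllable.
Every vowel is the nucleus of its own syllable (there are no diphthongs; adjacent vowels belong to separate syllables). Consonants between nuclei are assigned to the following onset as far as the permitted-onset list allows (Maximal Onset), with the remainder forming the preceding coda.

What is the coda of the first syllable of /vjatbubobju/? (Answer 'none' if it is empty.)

t

The vowels are a, u, o, u — 4 nuclei, so 4 syllables.
σ1/σ2 boundary: cluster /tb/ — the longest permitted-onset suffix is /b/; onset = /b/, preceding coda = /t/.
σ2/σ3 boundary: /b/ → onset of the next syllable (single consonants are always licit onsets).
σ3/σ4 boundary: /bj/ is a licit onset in full, so it all attaches to the next syllable.
Result: vjat.bu.bo.bju.
Syllable 1 is /vjat/: onset /vj/, nucleus /a/, coda /t/.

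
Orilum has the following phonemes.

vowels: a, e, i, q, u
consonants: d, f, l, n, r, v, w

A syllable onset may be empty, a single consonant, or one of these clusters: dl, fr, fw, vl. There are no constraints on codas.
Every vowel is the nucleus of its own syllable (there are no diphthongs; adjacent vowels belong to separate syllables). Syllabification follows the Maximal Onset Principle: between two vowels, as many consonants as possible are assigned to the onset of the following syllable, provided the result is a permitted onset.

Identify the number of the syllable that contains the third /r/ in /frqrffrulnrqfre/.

2

Vowels present: q, u, q, e; each is a nucleus, giving 4 syllables.
σ1/σ2 boundary: /rffr/ — longest licit onset from the right is /fr/, leaving /rf/ as coda.
σ2/σ3 boundary: /lnr/ — longest licit onset from the right is /r/, leaving /ln/ as coda.
σ3/σ4 boundary: /fr/ is a licit onset in full, so it all attaches to the next syllable.
Syllabification: frqrf.fruln.rq.fre.
The third /r/ is in the onset of syllable 2 (/fruln/).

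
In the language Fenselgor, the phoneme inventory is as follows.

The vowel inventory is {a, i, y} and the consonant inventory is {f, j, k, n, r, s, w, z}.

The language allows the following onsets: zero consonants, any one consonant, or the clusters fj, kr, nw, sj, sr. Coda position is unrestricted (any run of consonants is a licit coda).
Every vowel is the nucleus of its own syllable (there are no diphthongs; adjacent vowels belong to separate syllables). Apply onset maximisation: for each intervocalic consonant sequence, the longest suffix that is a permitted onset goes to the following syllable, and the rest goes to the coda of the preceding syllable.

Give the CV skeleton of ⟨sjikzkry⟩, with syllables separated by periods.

Vowels present: i, y; each is a nucleus, giving 2 syllables.
Between /i/ (V1) and /y/ (V2): /kzkr/ splits as /kz/ + /kr/ (/kr/ is the longest suffix that is a licit onset).
Putting it together: sjikz.kry.
Mapping each syllable to C/V: /sjikz/ → CCVCC, /kry/ → CCV.

CCVCC.CCV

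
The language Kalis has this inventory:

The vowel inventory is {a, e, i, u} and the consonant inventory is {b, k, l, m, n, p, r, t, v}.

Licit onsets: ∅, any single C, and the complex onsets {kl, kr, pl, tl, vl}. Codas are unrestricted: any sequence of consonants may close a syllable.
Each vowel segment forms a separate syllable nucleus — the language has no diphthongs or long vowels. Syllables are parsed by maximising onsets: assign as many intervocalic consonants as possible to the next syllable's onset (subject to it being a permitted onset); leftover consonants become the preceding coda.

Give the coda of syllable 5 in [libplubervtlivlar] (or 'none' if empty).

The vowels are i, u, e, i, a — 5 nuclei, so 5 syllables.
/i…u/ gap (V1→V2): /bpl/ — longest licit onset from the right is /pl/, leaving /b/ as coda.
/u…e/ gap (V2→V3): /b/ is a single consonant, so it becomes the next onset.
/e…i/ gap (V3→V4): cluster /rvtl/ — the longest permitted-onset suffix is /tl/; onset = /tl/, preceding coda = /rv/.
/i…a/ gap (V4→V5): /vl/ is a licit onset in full, so it all attaches to the next syllable.
Result: lib.plu.berv.tli.vlar.
Syllable 5 is /vlar/: onset /vl/, nucleus /a/, coda /r/.

r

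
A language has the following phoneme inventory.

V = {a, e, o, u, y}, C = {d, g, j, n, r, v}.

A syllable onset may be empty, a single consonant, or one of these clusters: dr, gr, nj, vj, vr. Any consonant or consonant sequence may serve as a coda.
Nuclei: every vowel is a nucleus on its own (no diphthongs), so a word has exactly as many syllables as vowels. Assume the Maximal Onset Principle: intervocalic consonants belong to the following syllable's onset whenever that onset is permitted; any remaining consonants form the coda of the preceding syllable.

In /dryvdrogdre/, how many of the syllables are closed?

Vowels present: y, o, e; each is a nucleus, giving 3 syllables.
σ1/σ2 boundary: /vdr/ splits as /v/ + /dr/ (/dr/ is the longest suffix that is a licit onset).
σ2/σ3 boundary: cluster /gdr/ — the longest permitted-onset suffix is /dr/; onset = /dr/, preceding coda = /g/.
Result: dryv.drog.dre.
Classifying each syllable: /dryv/ (closed), /drog/ (closed), /dre/ (open).
Closed syllables: 2.

2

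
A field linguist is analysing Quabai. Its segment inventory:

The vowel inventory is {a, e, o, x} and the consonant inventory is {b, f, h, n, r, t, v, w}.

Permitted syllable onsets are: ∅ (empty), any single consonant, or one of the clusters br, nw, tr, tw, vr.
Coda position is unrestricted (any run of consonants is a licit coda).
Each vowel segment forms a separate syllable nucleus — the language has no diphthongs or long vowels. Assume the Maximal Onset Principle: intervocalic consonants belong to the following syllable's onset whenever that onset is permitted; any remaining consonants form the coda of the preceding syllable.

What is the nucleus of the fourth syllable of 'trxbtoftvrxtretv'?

e

Nuclei (vowels): x, o, x, e → 4 syllables.
The fourth nucleus (vowel 4 from the left) is /e/.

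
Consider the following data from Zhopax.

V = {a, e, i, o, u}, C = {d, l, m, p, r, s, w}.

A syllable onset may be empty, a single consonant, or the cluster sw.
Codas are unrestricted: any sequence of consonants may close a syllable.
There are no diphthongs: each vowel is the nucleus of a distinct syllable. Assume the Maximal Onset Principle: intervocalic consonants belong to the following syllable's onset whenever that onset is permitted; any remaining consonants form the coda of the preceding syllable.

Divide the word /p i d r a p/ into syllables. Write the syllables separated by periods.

Vowels present: i, a; each is a nucleus, giving 2 syllables.
Between /i/ (V1) and /a/ (V2): cluster /dr/ — the longest permitted-onset suffix is /r/; onset = /r/, preceding coda = /d/.

pid.rap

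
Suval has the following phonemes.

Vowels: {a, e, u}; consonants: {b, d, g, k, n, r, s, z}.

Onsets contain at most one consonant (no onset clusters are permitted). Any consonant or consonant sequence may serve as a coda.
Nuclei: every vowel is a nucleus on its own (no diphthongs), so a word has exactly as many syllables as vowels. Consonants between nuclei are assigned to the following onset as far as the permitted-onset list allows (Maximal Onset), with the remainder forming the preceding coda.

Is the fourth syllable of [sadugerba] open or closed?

Vowels present: a, u, e, a; each is a nucleus, giving 4 syllables.
V1 /a/ – V2 /u/: /d/ is a single consonant, so it becomes the next onset.
V2 /u/ – V3 /e/: /g/ → onset of the next syllable (single consonants are always licit onsets).
V3 /e/ – V4 /a/: /rb/; trying suffixes from longest down, /b/ is the first permitted one, so coda /r/ | onset /b/.
Result: sa.du.ger.ba.
Syllable 4 is /ba/; it ends in its nucleus with no coda, so it is open.

open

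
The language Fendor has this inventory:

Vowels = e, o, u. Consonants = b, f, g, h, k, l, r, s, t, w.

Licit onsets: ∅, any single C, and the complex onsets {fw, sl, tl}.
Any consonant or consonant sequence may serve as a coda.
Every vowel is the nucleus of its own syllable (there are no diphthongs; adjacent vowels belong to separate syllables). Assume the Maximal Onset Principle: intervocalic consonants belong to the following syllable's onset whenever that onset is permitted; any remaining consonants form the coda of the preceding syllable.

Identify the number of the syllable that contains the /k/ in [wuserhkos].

3

The vowels are u, e, o — 3 nuclei, so 3 syllables.
V1 /u/ – V2 /e/: just /s/ — single C goes to the following onset.
V2 /e/ – V3 /o/: /rhk/; trying suffixes from longest down, /k/ is the first permitted one, so coda /rh/ | onset /k/.
So the parse is wu.serh.kos.
The /k/ is in the onset of syllable 3 (/kos/).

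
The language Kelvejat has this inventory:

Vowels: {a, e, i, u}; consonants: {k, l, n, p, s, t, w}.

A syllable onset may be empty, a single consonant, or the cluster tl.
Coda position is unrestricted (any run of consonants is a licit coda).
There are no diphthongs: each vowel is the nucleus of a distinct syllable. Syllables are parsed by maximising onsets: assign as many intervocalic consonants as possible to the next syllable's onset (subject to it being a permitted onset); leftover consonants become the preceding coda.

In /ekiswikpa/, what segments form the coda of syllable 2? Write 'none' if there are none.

s

Nuclei (vowels): e, i, i, a → 4 syllables.
V1 /e/ – V2 /i/: /k/ → onset of the next syllable (single consonants are always licit onsets).
V2 /i/ – V3 /i/: /sw/ — longest licit onset from the right is /w/, leaving /s/ as coda.
V3 /i/ – V4 /a/: /kp/ splits as /k/ + /p/ (/p/ is the longest suffix that is a licit onset).
So the parse is e.kis.wik.pa.
Syllable 2 is /kis/: onset /k/, nucleus /i/, coda /s/.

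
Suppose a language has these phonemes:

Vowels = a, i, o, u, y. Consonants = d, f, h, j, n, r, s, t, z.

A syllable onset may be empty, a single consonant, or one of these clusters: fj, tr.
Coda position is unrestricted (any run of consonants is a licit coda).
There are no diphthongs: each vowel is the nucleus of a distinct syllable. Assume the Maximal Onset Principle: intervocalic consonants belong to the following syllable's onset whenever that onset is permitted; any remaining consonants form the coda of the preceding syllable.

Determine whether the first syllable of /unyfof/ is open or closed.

Vowels present: u, y, o; each is a nucleus, giving 3 syllables.
V1 /u/ – V2 /y/: /n/ is a single consonant, so it becomes the next onset.
V2 /y/ – V3 /o/: /f/ is a single consonant, so it becomes the next onset.
So the parse is u.ny.fof.
Syllable 1 is /u/; it ends in its nucleus with no coda, so it is open.

open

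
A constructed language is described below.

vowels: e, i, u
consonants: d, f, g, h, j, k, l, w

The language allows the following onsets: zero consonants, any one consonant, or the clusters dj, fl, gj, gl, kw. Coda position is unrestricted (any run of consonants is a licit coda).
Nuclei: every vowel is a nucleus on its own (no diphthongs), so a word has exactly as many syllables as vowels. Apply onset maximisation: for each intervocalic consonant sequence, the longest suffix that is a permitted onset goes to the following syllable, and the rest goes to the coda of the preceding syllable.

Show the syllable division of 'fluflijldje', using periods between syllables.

Nuclei (vowels): u, i, e → 3 syllables.
Between /u/ (V1) and /i/ (V2): /fl/ is a licit onset in full, so it all attaches to the next syllable.
Between /i/ (V2) and /e/ (V3): /jldj/ — longest licit onset from the right is /dj/, leaving /jl/ as coda.

flu.flijl.dje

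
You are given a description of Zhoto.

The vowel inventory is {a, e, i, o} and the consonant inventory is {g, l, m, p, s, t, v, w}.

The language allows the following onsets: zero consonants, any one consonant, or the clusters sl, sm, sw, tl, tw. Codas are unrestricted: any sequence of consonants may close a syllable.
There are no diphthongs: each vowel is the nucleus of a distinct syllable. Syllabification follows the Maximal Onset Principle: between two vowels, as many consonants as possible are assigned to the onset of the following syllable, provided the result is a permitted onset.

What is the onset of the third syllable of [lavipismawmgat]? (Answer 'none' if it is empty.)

p

Vowels present: a, i, i, a, a; each is a nucleus, giving 5 syllables.
σ1/σ2 boundary: /v/ → onset of the next syllable (single consonants are always licit onsets).
σ2/σ3 boundary: /p/ is a single consonant, so it becomes the next onset.
σ3/σ4 boundary: /sm/ is a licit onset in full, so it all attaches to the next syllable.
σ4/σ5 boundary: cluster /wmg/ — the longest permitted-onset suffix is /g/; onset = /g/, preceding coda = /wm/.
Syllabification: la.vi.pi.smawm.gat.
Syllable 3 is /pi/: onset /p/, nucleus /i/, coda ∅.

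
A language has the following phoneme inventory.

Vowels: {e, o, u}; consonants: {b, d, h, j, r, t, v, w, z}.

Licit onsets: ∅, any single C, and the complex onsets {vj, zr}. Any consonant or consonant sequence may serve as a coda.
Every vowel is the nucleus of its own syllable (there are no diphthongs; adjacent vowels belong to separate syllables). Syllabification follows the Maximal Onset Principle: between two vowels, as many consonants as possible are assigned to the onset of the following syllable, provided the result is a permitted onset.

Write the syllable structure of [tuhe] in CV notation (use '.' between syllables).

Nuclei (vowels): u, e → 2 syllables.
σ1/σ2 boundary: /h/ → onset of the next syllable (single consonants are always licit onsets).
Syllabification: tu.he.
Mapping each syllable to C/V: /tu/ → CV, /he/ → CV.

CV.CV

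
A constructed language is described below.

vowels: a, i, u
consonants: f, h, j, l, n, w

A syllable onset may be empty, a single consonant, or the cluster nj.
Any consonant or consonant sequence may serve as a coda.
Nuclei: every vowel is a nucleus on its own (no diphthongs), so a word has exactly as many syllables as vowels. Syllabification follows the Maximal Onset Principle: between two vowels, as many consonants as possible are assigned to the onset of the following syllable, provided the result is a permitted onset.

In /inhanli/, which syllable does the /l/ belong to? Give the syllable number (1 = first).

Vowels present: i, a, i; each is a nucleus, giving 3 syllables.
/i…a/ gap (V1→V2): /nh/; trying suffixes from longest down, /h/ is the first permitted one, so coda /n/ | onset /h/.
/a…i/ gap (V2→V3): /nl/ — longest licit onset from the right is /l/, leaving /n/ as coda.
Putting it together: in.han.li.
The /l/ is in the onset of syllable 3 (/li/).

3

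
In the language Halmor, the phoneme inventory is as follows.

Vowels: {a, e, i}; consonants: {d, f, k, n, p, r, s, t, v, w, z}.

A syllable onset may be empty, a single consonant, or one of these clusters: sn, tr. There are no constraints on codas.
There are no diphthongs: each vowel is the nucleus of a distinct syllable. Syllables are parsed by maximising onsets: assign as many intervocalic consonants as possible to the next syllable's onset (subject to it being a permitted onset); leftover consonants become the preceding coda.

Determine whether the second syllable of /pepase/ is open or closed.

open

Nuclei (vowels): e, a, e → 3 syllables.
Between /e/ (V1) and /a/ (V2): /p/ is a single consonant, so it becomes the next onset.
Between /a/ (V2) and /e/ (V3): just /s/ — single C goes to the following onset.
Putting it together: pe.pa.se.
Syllable 2 is /pa/; it ends in its nucleus with no coda, so it is open.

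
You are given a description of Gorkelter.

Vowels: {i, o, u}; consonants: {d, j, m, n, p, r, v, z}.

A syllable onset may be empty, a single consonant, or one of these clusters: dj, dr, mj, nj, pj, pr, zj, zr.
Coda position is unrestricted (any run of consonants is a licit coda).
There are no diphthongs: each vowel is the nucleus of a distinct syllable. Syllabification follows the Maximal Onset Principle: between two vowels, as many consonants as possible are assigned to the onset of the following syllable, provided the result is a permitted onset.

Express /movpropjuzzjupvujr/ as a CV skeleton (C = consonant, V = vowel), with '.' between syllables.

Nuclei (vowels): o, o, u, u, u → 5 syllables.
Between /o/ (V1) and /o/ (V2): /vpr/; trying suffixes from longest down, /pr/ is the first permitted one, so coda /v/ | onset /pr/.
Between /o/ (V2) and /u/ (V3): cluster /pj/ — /pj/ is itself a permitted onset, so the whole cluster goes right; preceding coda = ∅.
Between /u/ (V3) and /u/ (V4): /zzj/ — longest licit onset from the right is /zj/, leaving /z/ as coda.
Between /u/ (V4) and /u/ (V5): /pv/; trying suffixes from longest down, /v/ is the first permitted one, so coda /p/ | onset /v/.
Syllabification: mov.pro.pjuz.zjup.vujr.
Mapping each syllable to C/V: /mov/ → CVC, /pro/ → CCV, /pjuz/ → CCVC, /zjup/ → CCVC, /vujr/ → CVCC.

CVC.CCV.CCVC.CCVC.CVCC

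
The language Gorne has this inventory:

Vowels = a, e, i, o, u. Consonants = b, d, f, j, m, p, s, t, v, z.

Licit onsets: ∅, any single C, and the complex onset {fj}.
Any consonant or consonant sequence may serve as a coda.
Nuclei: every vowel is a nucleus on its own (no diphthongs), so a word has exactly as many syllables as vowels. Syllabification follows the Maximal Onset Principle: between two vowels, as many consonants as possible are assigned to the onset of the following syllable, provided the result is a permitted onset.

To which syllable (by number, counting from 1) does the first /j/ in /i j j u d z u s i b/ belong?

1

The vowels are i, u, u, i — 4 nuclei, so 4 syllables.
/i…u/ gap (V1→V2): /jj/ splits as /j/ + /j/ (/j/ is the longest suffix that is a licit onset).
/u…u/ gap (V2→V3): cluster /dz/ — the longest permitted-onset suffix is /z/; onset = /z/, preceding coda = /d/.
/u…i/ gap (V3→V4): just /s/ — single C goes to the following onset.
Result: ij.jud.zu.sib.
The first /j/ is in the coda of syllable 1 (/ij/).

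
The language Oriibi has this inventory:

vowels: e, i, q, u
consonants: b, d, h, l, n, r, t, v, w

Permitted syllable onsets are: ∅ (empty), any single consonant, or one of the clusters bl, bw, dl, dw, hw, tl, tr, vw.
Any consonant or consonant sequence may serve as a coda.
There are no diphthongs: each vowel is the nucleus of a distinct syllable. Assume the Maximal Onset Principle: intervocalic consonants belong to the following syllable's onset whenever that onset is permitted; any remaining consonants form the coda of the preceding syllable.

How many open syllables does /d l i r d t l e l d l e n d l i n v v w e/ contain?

Nuclei (vowels): i, e, e, i, e → 5 syllables.
σ1/σ2 boundary: /rdtl/ splits as /rd/ + /tl/ (/tl/ is the longest suffix that is a licit onset).
σ2/σ3 boundary: /ldl/; trying suffixes from longest down, /dl/ is the first permitted one, so coda /l/ | onset /dl/.
σ3/σ4 boundary: /ndl/ splits as /n/ + /dl/ (/dl/ is the longest suffix that is a licit onset).
σ4/σ5 boundary: /nvvw/ — longest licit onset from the right is /vw/, leaving /nv/ as coda.
Putting it together: dlird.tlel.dlen.dlinv.vwe.
Classifying each syllable: /dlird/ (closed), /tlel/ (closed), /dlen/ (closed), /dlinv/ (closed), /vwe/ (open).
Open syllables: 1.

1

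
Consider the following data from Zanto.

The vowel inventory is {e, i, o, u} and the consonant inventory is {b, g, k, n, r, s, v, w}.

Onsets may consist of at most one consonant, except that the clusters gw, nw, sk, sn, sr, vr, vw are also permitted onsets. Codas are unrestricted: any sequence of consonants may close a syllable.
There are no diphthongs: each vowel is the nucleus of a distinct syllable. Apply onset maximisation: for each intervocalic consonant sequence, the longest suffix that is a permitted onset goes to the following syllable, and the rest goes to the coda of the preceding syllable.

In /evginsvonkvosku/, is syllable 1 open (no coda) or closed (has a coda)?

Vowels present: e, i, o, o, u; each is a nucleus, giving 5 syllables.
σ1/σ2 boundary: /vg/ — longest licit onset from the right is /g/, leaving /v/ as coda.
σ2/σ3 boundary: /nsv/ splits as /ns/ + /v/ (/v/ is the longest suffix that is a licit onset).
σ3/σ4 boundary: /nkv/; trying suffixes from longest down, /v/ is the first permitted one, so coda /nk/ | onset /v/.
σ4/σ5 boundary: /sk/ — entire cluster is a permitted onset → onset /sk/, coda ∅.
Syllabification: ev.gins.vonk.vo.sku.
Syllable 1 is /ev/ with coda /v/, so it is closed.

closed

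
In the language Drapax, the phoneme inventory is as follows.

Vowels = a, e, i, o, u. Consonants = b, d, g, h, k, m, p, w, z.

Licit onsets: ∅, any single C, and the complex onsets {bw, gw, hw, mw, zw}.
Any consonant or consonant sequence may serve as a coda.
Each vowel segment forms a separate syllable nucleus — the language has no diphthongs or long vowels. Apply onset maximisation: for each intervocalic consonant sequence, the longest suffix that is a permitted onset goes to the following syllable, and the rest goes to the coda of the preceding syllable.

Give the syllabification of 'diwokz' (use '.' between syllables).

di.wokz

The vowels are i, o — 2 nuclei, so 2 syllables.
/i…o/ gap (V1→V2): /w/ → onset of the next syllable (single consonants are always licit onsets).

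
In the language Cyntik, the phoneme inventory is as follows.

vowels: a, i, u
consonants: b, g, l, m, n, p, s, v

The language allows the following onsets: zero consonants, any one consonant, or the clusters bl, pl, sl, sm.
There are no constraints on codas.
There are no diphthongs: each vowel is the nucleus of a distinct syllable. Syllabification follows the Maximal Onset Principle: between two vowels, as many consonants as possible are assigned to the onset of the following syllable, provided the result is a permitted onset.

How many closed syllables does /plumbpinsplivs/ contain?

Nuclei (vowels): u, i, i → 3 syllables.
σ1/σ2 boundary: /mbp/; trying suffixes from longest down, /p/ is the first permitted one, so coda /mb/ | onset /p/.
σ2/σ3 boundary: /nspl/ — longest licit onset from the right is /pl/, leaving /ns/ as coda.
Result: plumb.pins.plivs.
Classifying each syllable: /plumb/ (closed), /pins/ (closed), /plivs/ (closed).
Closed syllables: 3.

3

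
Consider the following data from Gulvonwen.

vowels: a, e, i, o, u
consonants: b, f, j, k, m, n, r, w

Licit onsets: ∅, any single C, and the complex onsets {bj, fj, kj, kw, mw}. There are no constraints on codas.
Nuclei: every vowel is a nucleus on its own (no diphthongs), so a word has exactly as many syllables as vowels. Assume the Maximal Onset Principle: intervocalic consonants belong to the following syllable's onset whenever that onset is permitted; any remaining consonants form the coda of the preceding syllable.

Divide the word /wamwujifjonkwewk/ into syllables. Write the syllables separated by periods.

wa.mwu.ji.fjon.kwewk

Nuclei (vowels): a, u, i, o, e → 5 syllables.
σ1/σ2 boundary: cluster /mw/ — /mw/ is itself a permitted onset, so the whole cluster goes right; preceding coda = ∅.
σ2/σ3 boundary: /j/ is a single consonant, so it becomes the next onset.
σ3/σ4 boundary: cluster /fj/ — /fj/ is itself a permitted onset, so the whole cluster goes right; preceding coda = ∅.
σ4/σ5 boundary: cluster /nkw/ — the longest permitted-onset suffix is /kw/; onset = /kw/, preceding coda = /n/.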